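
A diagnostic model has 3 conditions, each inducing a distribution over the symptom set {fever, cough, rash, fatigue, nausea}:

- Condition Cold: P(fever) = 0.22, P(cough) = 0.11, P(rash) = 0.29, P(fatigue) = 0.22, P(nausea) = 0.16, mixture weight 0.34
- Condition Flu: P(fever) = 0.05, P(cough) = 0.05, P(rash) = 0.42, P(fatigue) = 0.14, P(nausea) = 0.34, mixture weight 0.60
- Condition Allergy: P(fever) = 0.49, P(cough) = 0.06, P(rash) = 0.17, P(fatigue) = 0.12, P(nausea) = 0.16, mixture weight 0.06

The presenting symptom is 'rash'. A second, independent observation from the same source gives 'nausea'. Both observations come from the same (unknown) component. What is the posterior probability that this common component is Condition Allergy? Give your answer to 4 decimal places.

0.0158

Apply Bayes' rule: the posterior for each component is proportional to its prior times its likelihood at x.
Since both observations come from the same component, the likelihood for component k is f_k(x₁)·f_k(x₂).
  f_Cold = [0.29] × [0.16] = 0.0464
  f_Flu = [0.42] × [0.34] = 0.1428
  f_Allergy = [0.17] × [0.16] = 0.0272
Prior × likelihood for each component:
  w_Cold·f_Cold = 0.34 × 0.0464 = 0.015776
  w_Flu·f_Flu = 0.60 × 0.1428 = 0.08568
  w_Allergy·f_Allergy = 0.06 × 0.0272 = 0.001632
Sum: 0.015776 + 0.08568 + 0.001632 = 0.103088
So the posterior for Condition Allergy is 0.001632 / 0.103088 ≈ 0.0158.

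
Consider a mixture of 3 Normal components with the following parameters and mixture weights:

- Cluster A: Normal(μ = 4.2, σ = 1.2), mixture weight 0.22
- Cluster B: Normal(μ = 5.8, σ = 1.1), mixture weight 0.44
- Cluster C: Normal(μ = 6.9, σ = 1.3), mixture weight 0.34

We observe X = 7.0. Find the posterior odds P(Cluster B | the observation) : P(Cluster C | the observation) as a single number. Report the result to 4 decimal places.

Only the two components matter; the odds are (π_i f_i(x)) / (π_j f_j(x)).
Normal densities:
  f_A = 0.0218516
  f_B = 0.20003
  f_C = 0.305972
Posterior odds = (π_B·f_B) / (π_C·f_C) = (0.44·0.20003) / (0.34·0.305972) = 0.088013 / 0.104031 ≈ 0.8460

0.8460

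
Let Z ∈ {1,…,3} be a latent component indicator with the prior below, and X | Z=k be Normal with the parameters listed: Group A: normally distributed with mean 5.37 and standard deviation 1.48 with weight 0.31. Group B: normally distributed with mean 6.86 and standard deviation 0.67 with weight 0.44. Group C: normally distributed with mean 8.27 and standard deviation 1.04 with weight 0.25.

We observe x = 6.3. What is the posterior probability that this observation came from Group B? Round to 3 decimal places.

0.686

The responsibility of component k is π_k f_k(x) divided by Σ_j π_j f_j(x).
Evaluate each component's likelihood at the observed value:
  p_A = (1/(1.48·√(2π)))·exp(−(6.3−5.37)²/(2·1.48²)) = 0.269556·exp(-0.19743) = 0.221261
  p_B = (1/(0.67·√(2π)))·exp(−(6.3−6.86)²/(2·0.67²)) = 0.595436·exp(-0.34930) = 0.419891
  p_C = (1/(1.04·√(2π)))·exp(−(6.3−8.27)²/(2·1.04²)) = 0.383598·exp(-1.79406) = 0.0637865
Weight by the priors:
  π_A·p_A = 0.31 × 0.221261 = 0.068591
  π_B·p_B = 0.44 × 0.419891 = 0.184752
  π_C·p_C = 0.25 × 0.0637865 = 0.0159466
Denominator: 0.068591 + 0.184752 + 0.0159466 = 0.26929
Responsibility of Group B: 0.184752 / 0.26929 ≈ 0.686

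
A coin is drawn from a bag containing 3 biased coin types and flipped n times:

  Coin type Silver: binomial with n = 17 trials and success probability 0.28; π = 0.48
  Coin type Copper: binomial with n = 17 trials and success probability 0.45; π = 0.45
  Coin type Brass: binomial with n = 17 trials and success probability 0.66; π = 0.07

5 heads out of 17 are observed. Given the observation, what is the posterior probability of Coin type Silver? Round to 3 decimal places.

0.715

By Bayes' theorem, P(k | x) = π_k f_k(x) / Σ_j π_j f_j(x).
Binomial probabilities:
  L_Silver = 0.206695
  L_Copper = 0.0874914
  L_Brass = 0.00184934
Unnormalised posteriors:
  π_Silver·L_Silver = 0.48 × 0.206695 = 0.0992137
  π_Copper·L_Copper = 0.45 × 0.0874914 = 0.0393711
  π_Brass·L_Brass = 0.07 × 0.00184934 = 0.000129454
Evidence: 0.0992137 + 0.0393711 + 0.000129454 = 0.138714
P(Coin type Silver | the observation) = 0.0992137 / 0.138714 ≈ 0.715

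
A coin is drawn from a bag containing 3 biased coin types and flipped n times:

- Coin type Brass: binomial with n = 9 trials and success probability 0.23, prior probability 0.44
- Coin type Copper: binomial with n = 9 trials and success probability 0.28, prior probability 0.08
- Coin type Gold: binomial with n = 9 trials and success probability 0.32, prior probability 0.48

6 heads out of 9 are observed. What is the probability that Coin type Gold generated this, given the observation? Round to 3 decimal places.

Apply Bayes' rule: the posterior for each component is proportional to its prior times its likelihood at x.
Component likelihoods at x = 6 heads out of 9:
  f_Brass = C(9,6)·0.23^6·0.77^3 = 84·0.000148036·0.456533 = 0.00567699
  f_Copper = C(9,6)·0.28^6·0.72^3 = 84·0.00048189·0.373248 = 0.0151086
  f_Gold = C(9,6)·0.32^6·0.68^3 = 84·0.00107374·0.314432 = 0.02836
Weight by the priors:
  P(Z=Brass)·f_Brass = 0.44 × 0.00567699 = 0.00249788
  P(Z=Copper)·f_Copper = 0.08 × 0.0151086 = 0.00120869
  P(Z=Gold)·f_Gold = 0.48 × 0.02836 = 0.0136128
Denominator: 0.00249788 + 0.00120869 + 0.0136128 = 0.0173194
P(Coin type Gold | data) ≈ 0.786

0.786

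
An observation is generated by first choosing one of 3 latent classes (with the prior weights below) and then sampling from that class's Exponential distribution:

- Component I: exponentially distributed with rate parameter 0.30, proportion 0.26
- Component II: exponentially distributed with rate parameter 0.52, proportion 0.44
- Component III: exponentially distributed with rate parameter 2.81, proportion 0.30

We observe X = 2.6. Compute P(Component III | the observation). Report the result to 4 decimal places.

The responsibility of component k is π_k f_k(x) divided by Σ_j π_j f_j(x).
Evaluate each component's likelihood at the observed value:
  L_I = 0.137522
  L_II = 0.134536
  L_III = 0.00188691
Weight by the priors:
  π_I·L_I = 0.26 × 0.137522 = 0.0357557
  π_II·L_II = 0.44 × 0.134536 = 0.0591957
  π_III·L_III = 0.30 × 0.00188691 = 0.000566073
Marginal: 0.0357557 + 0.0591957 + 0.000566073 = 0.0955174
P(Component III | 2.6) = 0.000566073 / 0.0955174 ≈ 0.0059

0.0059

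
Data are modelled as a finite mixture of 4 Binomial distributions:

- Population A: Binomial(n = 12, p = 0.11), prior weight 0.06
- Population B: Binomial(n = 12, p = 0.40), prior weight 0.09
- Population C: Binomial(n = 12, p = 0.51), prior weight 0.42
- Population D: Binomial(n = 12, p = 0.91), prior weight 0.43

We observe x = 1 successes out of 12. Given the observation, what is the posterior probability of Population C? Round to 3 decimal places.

0.041

The responsibility of component k is π_k f_k(x) divided by Σ_j π_j f_j(x).
Component likelihoods at x = 1 successes out of 12:
  p_A = 0.366323
  p_B = 0.0174143
  p_C = 0.00239281
  p_D = 3.42681e-11
Prior × likelihood for each component:
  π_A·p_A = 0.06 × 0.366323 = 0.0219794
  π_B·p_B = 0.09 × 0.0174143 = 0.00156728
  π_C·p_C = 0.42 × 0.00239281 = 0.00100498
  π_D·p_D = 0.43 × 3.42681e-11 = 1.47353e-11
Normaliser: 0.0219794 + 0.00156728 + 0.00100498 + 1.47353e-11 = 0.0245516
P(Population C | the observation) ≈ 0.041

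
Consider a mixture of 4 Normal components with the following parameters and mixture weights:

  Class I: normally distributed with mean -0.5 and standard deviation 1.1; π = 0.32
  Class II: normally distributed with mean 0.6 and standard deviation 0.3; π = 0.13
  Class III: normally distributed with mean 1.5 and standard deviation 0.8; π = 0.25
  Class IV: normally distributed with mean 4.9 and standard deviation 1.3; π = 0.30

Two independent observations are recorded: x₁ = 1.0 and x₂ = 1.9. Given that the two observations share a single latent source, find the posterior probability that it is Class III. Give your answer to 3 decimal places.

P(component k | x) = w_k·f_k(x) / marginal(x), where marginal(x) = Σ_j w_j·f_j(x).
Since both observations come from the same component, the likelihood for component k is f_k(x₁)·f_k(x₂).
  f_I = [0.14313] × [0.0335602] = 0.00480348
  f_II = [0.5467] × [0.000111236] = 6.08129e-05
  f_III = [0.410201] × [0.440082] = 0.180522
  f_IV = [0.00340911] × [0.0214073] = 7.29798e-05
Prior × likelihood for each component:
  w_I·f_I = 0.32 × 0.00480348 = 0.00153711
  w_II·f_II = 0.13 × 6.08129e-05 = 7.90567e-06
  w_III·f_III = 0.25 × 0.180522 = 0.0451305
  w_IV·f_IV = 0.30 × 7.29798e-05 = 2.18939e-05
Denominator: 0.00153711 + 7.90567e-06 + 0.0451305 + 2.18939e-05 = 0.0466974
P(Class III | x₁,x₂) ≈ 0.966

0.966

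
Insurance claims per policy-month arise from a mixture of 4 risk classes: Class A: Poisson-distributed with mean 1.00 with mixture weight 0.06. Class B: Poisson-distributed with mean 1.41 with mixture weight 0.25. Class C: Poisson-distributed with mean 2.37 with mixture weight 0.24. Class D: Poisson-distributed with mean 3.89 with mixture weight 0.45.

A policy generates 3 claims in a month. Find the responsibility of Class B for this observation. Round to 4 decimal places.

Posterior ∝ prior × likelihood, so P(k | x) ∝ π_k f_k(x); normalise over all components.
Poisson probabilities:
  L_A = e^(−1.00)·1.00^3/3! = 0.0613132
  L_B = e^(−1.41)·1.41^3/3! = 0.114065
  L_C = e^(−2.37)·2.37^3/3! = 0.207403
  L_D = e^(−3.89)·3.89^3/3! = 0.200582
Prior × likelihood for each component:
  π_A·L_A = 0.06 × 0.0613132 = 0.00367879
  π_B·L_B = 0.25 × 0.114065 = 0.0285161
  π_C·L_C = 0.24 × 0.207403 = 0.0497768
  π_D·L_D = 0.45 × 0.200582 = 0.0902619
Normaliser: 0.00367879 + 0.0285161 + 0.0497768 + 0.0902619 = 0.172234
P(Class B | the observation) = 0.0285161 / 0.172234 ≈ 0.1656

0.1656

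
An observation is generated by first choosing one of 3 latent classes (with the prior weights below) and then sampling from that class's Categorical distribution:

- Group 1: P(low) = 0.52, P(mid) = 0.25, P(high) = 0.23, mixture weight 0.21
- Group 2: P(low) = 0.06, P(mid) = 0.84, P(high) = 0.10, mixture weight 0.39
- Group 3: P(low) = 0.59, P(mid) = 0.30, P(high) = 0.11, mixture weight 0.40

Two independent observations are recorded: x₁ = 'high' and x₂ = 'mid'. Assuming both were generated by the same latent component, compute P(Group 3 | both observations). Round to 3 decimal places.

Posterior ∝ prior × likelihood, so P(k | x) ∝ π_k f_k(x); normalise over all components.
Since both observations come from the same component, the likelihood for component k is f_k(x₁)·f_k(x₂).
  L_1 = [P(high | comp) = 0.23] × [0.25] = 0.0575
  L_2 = [P(high | comp) = 0.10] × [0.84] = 0.084
  L_3 = [P(high | comp) = 0.11] × [0.3] = 0.033
Prior × likelihood for each component:
  π_1·L_1 = 0.21 × 0.0575 = 0.012075
  π_2·L_2 = 0.39 × 0.084 = 0.03276
  π_3·L_3 = 0.40 × 0.033 = 0.0132
Denominator: 0.012075 + 0.03276 + 0.0132 = 0.058035
P(Group 3 | x₁, x₂) ≈ 0.227

0.227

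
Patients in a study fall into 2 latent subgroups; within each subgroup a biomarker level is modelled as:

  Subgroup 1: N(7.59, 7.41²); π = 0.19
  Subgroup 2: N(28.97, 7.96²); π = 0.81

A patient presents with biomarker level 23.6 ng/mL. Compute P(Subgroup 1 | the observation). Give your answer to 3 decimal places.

0.030

P(component k | x) = w_k·f_k(x) / marginal(x), where marginal(x) = Σ_j w_j·f_j(x).
Component likelihoods at x = 23.6 ng/mL:
  L_1 = (1/(7.41·√(2π)))·exp(−(23.6−7.59)²/(2·7.41²)) = 0.053838·exp(-2.33408) = 0.0052169
  L_2 = (1/(7.96·√(2π)))·exp(−(23.6−28.97)²/(2·7.96²)) = 0.050118·exp(-0.22756) = 0.0399181
Multiply by the mixture weights:
  w_1·L_1 = 0.19 × 0.0052169 = 0.000991211
  w_2·L_2 = 0.81 × 0.0399181 = 0.0323337
Marginal: 0.000991211 + 0.0323337 = 0.0333249
P(Subgroup 1 | the observation) ≈ 0.030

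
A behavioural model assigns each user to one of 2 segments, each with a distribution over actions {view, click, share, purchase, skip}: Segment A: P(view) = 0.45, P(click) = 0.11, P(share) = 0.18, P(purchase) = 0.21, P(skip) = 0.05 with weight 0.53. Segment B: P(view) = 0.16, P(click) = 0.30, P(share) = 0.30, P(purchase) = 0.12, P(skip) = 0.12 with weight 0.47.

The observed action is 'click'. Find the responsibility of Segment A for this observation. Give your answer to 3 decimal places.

0.293

By Bayes' theorem, P(k | x) = P(Z=k) f_k(x) / Σ_j P(Z=j) f_j(x).
Categorical probabilities:
  f_A = P(click | comp) = 0.11
  f_B = P(click | comp) = 0.30
Multiply by the mixture weights:
  P(Z=A)·f_A = 0.53 × 0.11 = 0.0583
  P(Z=B)·f_B = 0.47 × 0.3 = 0.141
Normaliser: 0.0583 + 0.141 = 0.1993
P(Segment A | the observation) ≈ 0.293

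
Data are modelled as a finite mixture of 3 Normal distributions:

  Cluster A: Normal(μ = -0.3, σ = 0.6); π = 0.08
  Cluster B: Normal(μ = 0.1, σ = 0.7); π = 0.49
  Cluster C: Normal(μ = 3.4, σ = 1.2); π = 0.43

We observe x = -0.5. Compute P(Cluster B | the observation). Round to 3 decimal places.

Apply Bayes' rule: the posterior for each component is proportional to its prior times its likelihood at x.
Normal densities:
  p_A = (1/(0.6·√(2π)))·exp(−(-0.5−-0.3)²/(2·0.6²)) = 0.664904·exp(-0.05556) = 0.628972
  p_B = (1/(0.7·√(2π)))·exp(−(-0.5−0.1)²/(2·0.7²)) = 0.569918·exp(-0.36735) = 0.394707
  p_C = (1/(1.2·√(2π)))·exp(−(-0.5−3.4)²/(2·1.2²)) = 0.332452·exp(-5.28125) = 0.00169087
Weight by the priors:
  π_A·p_A = 0.08 × 0.628972 = 0.0503178
  π_B·p_B = 0.49 × 0.394707 = 0.193407
  π_C·p_C = 0.43 × 0.00169087 = 0.000727076
Normaliser: 0.0503178 + 0.193407 + 0.000727076 = 0.244451
Responsibility of Cluster B: 0.193407 / 0.244451 ≈ 0.791

0.791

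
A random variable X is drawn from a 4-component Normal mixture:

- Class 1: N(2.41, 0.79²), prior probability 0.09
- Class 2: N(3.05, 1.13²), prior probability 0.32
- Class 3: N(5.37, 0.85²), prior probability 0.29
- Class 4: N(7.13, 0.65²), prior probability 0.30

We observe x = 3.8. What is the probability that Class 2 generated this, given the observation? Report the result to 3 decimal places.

Posterior ∝ prior × likelihood, so P(k | x) ∝ P(Z=k) f_k(x); normalise over all components.
Normal densities:
  L_1 = 0.107408
  L_2 = 0.283253
  L_3 = 0.0852444
  L_4 = 1.22678e-06
Prior × likelihood for each component:
  P(Z=1)·L_1 = 0.09 × 0.107408 = 0.00966668
  P(Z=2)·L_2 = 0.32 × 0.283253 = 0.0906408
  P(Z=3)·L_3 = 0.29 × 0.0852444 = 0.0247209
  P(Z=4)·L_4 = 0.30 × 1.22678e-06 = 3.68035e-07
Normaliser: 0.00966668 + 0.0906408 + 0.0247209 + 3.68035e-07 = 0.125029
P(Class 2 | 3.8) = 0.0906408 / 0.125029 ≈ 0.725

0.725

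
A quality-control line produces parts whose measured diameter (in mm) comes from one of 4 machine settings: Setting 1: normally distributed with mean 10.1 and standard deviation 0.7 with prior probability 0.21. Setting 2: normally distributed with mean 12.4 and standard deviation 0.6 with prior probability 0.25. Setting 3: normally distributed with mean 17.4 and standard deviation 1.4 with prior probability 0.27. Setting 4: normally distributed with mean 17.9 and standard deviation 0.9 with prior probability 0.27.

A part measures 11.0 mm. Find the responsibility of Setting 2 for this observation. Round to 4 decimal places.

By Bayes' theorem, P(k | x) = w_k f_k(x) / Σ_j w_j f_j(x).
Evaluate each component's likelihood at the observed value:
  f_1 = (1/(0.7·√(2π)))·exp(−(11.0−10.1)²/(2·0.7²)) = 0.569918·exp(-0.82653) = 0.249376
  f_2 = (1/(0.6·√(2π)))·exp(−(11.0−12.4)²/(2·0.6²)) = 0.664904·exp(-2.72222) = 0.0437031
  f_3 = (1/(1.4·√(2π)))·exp(−(11.0−17.4)²/(2·1.4²)) = 0.284959·exp(-10.44898) = 8.25749e-06
  f_4 = (1/(0.9·√(2π)))·exp(−(11.0−17.9)²/(2·0.9²)) = 0.443269·exp(-29.38889) = 7.6425e-14
Multiply by the mixture weights:
  w_1·f_1 = 0.21 × 0.249376 = 0.0523689
  w_2·f_2 = 0.25 × 0.0437031 = 0.0109258
  w_3·f_3 = 0.27 × 8.25749e-06 = 2.22952e-06
  w_4·f_4 = 0.27 × 7.6425e-14 = 2.06347e-14
Denominator: 0.0523689 + 0.0109258 + 2.22952e-06 + 2.06347e-14 = 0.0632969
Responsibility of Setting 2: 0.0109258 / 0.0632969 ≈ 0.1726

0.1726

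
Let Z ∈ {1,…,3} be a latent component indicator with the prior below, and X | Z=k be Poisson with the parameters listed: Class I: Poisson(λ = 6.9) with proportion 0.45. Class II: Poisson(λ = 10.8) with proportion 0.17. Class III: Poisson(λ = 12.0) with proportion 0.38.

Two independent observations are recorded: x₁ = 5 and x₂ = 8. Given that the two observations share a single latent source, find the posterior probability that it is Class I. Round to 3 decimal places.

0.914

The responsibility of component k is π_k f_k(x) divided by Σ_j π_j f_j(x).
Since both observations come from the same component, the likelihood for component k is f_k(x₁)·f_k(x₂).
  p_I = [e^(−6.9)·6.9^5/5! = 0.131351] × [0.128422] = 0.0168683
  p_II = [e^(−10.8)·10.8^5/5! = 0.024978] × [0.093646] = 0.00233909
  p_III = [e^(−12.0)·12.0^5/5! = 0.0127406] × [0.0655233] = 0.000834809
Prior × likelihood for each component:
  π_I·p_I = 0.45 × 0.0168683 = 0.00759076
  π_II·p_II = 0.17 × 0.00233909 = 0.000397645
  π_III·p_III = 0.38 × 0.000834809 = 0.000317227
Marginal: 0.00759076 + 0.000397645 + 0.000317227 = 0.00830563
So the posterior for Class I is 0.00759076 / 0.00830563 ≈ 0.914.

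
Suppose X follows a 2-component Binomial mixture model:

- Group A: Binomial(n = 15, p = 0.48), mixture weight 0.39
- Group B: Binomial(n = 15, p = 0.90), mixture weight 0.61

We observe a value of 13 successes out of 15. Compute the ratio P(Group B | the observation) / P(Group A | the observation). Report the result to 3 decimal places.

204.774

Posterior odds = (w_i f_i(x)) / (w_j f_j(x)); the normalising sum cancels.
Evaluate each component's likelihood at the observed value:
  L_A = C(15,13)·0.48^13·0.52^2 = 105·7.18019e-05·0.2704 = 0.0020386
  L_B = C(15,13)·0.90^13·0.10^2 = 105·0.254187·0.01 = 0.266896
Odds = (0.61/0.39) × (0.266896/0.0020386) = 1.5641 × 130.921 ≈ 204.774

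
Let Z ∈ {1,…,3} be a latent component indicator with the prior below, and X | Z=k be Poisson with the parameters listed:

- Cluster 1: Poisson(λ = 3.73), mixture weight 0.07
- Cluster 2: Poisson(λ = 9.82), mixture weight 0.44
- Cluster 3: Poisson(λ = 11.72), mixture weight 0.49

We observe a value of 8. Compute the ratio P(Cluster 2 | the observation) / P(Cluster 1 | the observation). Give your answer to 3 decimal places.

Posterior odds = (π_i f_i(x)) / (π_j f_j(x)); the normalising sum cancels.
Poisson probabilities:
  f_1 = e^(−3.73)·3.73^8/8! = 0.0222962
  f_2 = e^(−9.82)·9.82^8/8! = 0.116573
  f_3 = e^(−11.72)·11.72^8/8! = 0.0717743
Odds = (0.44/0.07) × (0.116573/0.0222962) = 6.28571 × 5.22839 ≈ 32.864

32.864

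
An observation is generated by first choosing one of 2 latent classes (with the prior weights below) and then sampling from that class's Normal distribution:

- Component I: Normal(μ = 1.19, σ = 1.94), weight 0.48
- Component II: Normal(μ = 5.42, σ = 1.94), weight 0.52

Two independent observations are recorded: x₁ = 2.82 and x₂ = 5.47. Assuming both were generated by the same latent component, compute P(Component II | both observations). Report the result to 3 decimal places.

0.877

P(component k | x) = π_k·f_k(x) / marginal(x), where marginal(x) = Σ_j π_j·f_j(x).
Since both observations come from the same component, the likelihood for component k is f_k(x₁)·f_k(x₂).
  f_I = [(1/(1.94·√(2π)))·exp(−(2.82−1.19)²/(2·1.94²)) = 0.205640·exp(-0.35297) = 0.144482] × [0.0180384] = 0.00260622
  f_II = [(1/(1.94·√(2π)))·exp(−(2.82−5.42)²/(2·1.94²)) = 0.205640·exp(-0.89808) = 0.0837681] × [0.205572] = 0.0172204
Multiply by the mixture weights:
  π_I·f_I = 0.48 × 0.00260622 = 0.00125099
  π_II·f_II = 0.52 × 0.0172204 = 0.0089546
Evidence: 0.00125099 + 0.0089546 = 0.0102056
P(Component II | x₁, x₂) = 0.0089546 / 0.0102056 ≈ 0.877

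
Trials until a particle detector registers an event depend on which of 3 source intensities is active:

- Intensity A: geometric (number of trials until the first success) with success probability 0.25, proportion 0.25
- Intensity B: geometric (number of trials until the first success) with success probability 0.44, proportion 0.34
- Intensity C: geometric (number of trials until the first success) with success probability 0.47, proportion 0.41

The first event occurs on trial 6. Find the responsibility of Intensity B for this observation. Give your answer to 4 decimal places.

By Bayes' theorem, P(k | x) = π_k f_k(x) / Σ_j π_j f_j(x).
Component likelihoods at x = 6:
  p_A = 0.0593262
  p_B = 0.0242322
  p_C = 0.0196552
Multiply by the mixture weights:
  π_A·p_A = 0.25 × 0.0593262 = 0.0148315
  π_B·p_B = 0.34 × 0.0242322 = 0.00823895
  π_C·p_C = 0.41 × 0.0196552 = 0.00805863
Evidence: 0.0148315 + 0.00823895 + 0.00805863 = 0.0311291
P(Intensity B | 6) ≈ 0.2647

0.2647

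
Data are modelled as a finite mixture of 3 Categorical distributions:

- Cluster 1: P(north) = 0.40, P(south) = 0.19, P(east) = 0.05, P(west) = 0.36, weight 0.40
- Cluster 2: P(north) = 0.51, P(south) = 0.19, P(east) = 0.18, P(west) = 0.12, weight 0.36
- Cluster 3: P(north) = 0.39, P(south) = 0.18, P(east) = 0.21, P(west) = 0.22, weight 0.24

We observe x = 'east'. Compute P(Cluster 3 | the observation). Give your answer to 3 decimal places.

Apply Bayes' rule: the posterior for each component is proportional to its prior times its likelihood at x.
Component likelihoods at x = 'east':
  f_1 = 0.05
  f_2 = 0.18
  f_3 = 0.21
Prior × likelihood for each component:
  π_1·f_1 = 0.40 × 0.05 = 0.02
  π_2·f_2 = 0.36 × 0.18 = 0.0648
  π_3·f_3 = 0.24 × 0.21 = 0.0504
Denominator: 0.02 + 0.0648 + 0.0504 = 0.1352
P(Cluster 3 | x) = 0.0504 / 0.1352 ≈ 0.373

0.373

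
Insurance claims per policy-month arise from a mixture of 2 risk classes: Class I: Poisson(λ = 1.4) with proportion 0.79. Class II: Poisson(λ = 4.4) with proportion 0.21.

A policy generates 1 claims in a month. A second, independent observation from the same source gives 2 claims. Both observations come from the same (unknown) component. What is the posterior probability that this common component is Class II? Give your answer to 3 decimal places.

0.020

Apply Bayes' rule: the posterior for each component is proportional to its prior times its likelihood at x.
Since both observations come from the same component, the likelihood for component k is f_k(x₁)·f_k(x₂).
  p_I = [e^(−1.4)·1.4^1/1! = 0.345236] × [0.241665] = 0.0834314
  p_II = [e^(−4.4)·4.4^1/1! = 0.0540203] × [0.118845] = 0.00642002
Unnormalised posteriors:
  π_I·p_I = 0.79 × 0.0834314 = 0.0659108
  π_II·p_II = 0.21 × 0.00642002 = 0.0013482
Marginal: 0.0659108 + 0.0013482 = 0.067259
P(Class II | x₁, x₂) = 0.0013482 / 0.067259 ≈ 0.020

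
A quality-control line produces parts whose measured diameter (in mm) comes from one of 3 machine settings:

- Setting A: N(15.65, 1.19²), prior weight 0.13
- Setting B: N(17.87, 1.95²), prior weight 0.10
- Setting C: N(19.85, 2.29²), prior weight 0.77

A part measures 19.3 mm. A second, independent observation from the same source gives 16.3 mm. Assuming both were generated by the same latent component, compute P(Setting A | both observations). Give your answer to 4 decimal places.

0.0123

Posterior ∝ prior × likelihood, so P(k | x) ∝ w_k f_k(x); normalise over all components.
Since both observations come from the same component, the likelihood for component k is f_k(x₁)·f_k(x₂).
  L_A = [(1/(1.19·√(2π)))·exp(−(19.3−15.65)²/(2·1.19²)) = 0.335246·exp(-4.70394) = 0.00303716] × [0.288786] = 0.00087709
  L_B = [(1/(1.95·√(2π)))·exp(−(19.3−17.87)²/(2·1.95²)) = 0.204586·exp(-0.26889) = 0.15635] × [0.14795] = 0.023132
  L_C = [(1/(2.29·√(2π)))·exp(−(19.3−19.85)²/(2·2.29²)) = 0.174211·exp(-0.02884) = 0.169258] × [0.0523879] = 0.00886707
Prior × likelihood for each component:
  w_A·L_A = 0.13 × 0.00087709 = 0.000114022
  w_B·L_B = 0.10 × 0.023132 = 0.0023132
  w_C·L_C = 0.77 × 0.00886707 = 0.00682764
Normaliser: 0.000114022 + 0.0023132 + 0.00682764 = 0.00925486
P(Setting A | x) = 0.000114022 / 0.00925486 ≈ 0.0123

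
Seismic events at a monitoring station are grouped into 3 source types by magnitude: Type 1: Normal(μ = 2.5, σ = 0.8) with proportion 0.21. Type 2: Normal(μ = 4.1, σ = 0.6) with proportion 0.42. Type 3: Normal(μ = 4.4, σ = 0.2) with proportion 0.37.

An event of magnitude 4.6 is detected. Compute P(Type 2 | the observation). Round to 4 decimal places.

P(component k | x) = π_k·f_k(x) / marginal(x), where marginal(x) = Σ_j π_j·f_j(x).
Evaluate each component's likelihood at the observed value:
  f_1 = 0.0159052
  f_2 = 0.469853
  f_3 = 1.20985
Multiply by the mixture weights:
  π_1·f_1 = 0.21 × 0.0159052 = 0.0033401
  π_2·f_2 = 0.42 × 0.469853 = 0.197338
  π_3·f_3 = 0.37 × 1.20985 = 0.447646
Evidence: 0.0033401 + 0.197338 + 0.447646 = 0.648324
So the posterior for Type 2 is 0.197338 / 0.648324 ≈ 0.3044.

0.3044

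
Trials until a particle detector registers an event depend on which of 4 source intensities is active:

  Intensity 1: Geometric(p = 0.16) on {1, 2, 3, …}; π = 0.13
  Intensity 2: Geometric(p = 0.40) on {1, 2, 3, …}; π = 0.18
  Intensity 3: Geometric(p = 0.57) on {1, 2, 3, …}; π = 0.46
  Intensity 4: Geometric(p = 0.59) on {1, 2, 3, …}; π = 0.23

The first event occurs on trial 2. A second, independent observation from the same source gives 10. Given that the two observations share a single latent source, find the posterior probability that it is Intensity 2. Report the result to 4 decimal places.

0.2179

Posterior ∝ prior × likelihood, so P(k | x) ∝ w_k f_k(x); normalise over all components.
Since both observations come from the same component, the likelihood for component k is f_k(x₁)·f_k(x₂).
  L_1 = [0.1344] × [0.0333145] = 0.00447747
  L_2 = [0.24] × [0.00403108] = 0.000967459
  L_3 = [0.2451] × [0.000286478] = 7.02157e-05
  L_4 = [0.2419] × [0.000193155] = 4.67243e-05
Multiply by the mixture weights:
  w_1·L_1 = 0.13 × 0.00447747 = 0.000582071
  w_2·L_2 = 0.18 × 0.000967459 = 0.000174143
  w_3·L_3 = 0.46 × 7.02157e-05 = 3.22992e-05
  w_4·L_4 = 0.23 × 4.67243e-05 = 1.07466e-05
Denominator: 0.000582071 + 0.000174143 + 3.22992e-05 + 1.07466e-05 = 0.00079926
P(Intensity 2 | data) ≈ 0.2179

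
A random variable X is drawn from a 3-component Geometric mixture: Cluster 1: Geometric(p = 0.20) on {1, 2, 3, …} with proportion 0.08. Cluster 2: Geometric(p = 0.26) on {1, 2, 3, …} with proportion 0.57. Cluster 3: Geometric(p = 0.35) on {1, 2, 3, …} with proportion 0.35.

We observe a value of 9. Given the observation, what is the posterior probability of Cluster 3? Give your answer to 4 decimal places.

0.1960

Posterior ∝ prior × likelihood, so P(k | x) ∝ P(Z=k) f_k(x); normalise over all components.
Evaluate each component's likelihood at the observed value:
  L_1 = 0.0335544
  L_2 = 0.0233791
  L_3 = 0.0111526
Weight by the priors:
  P(Z=1)·L_1 = 0.08 × 0.0335544 = 0.00268435
  P(Z=2)·L_2 = 0.57 × 0.0233791 = 0.0133261
  P(Z=3)·L_3 = 0.35 × 0.0111526 = 0.0039034
Evidence: 0.00268435 + 0.0133261 + 0.0039034 = 0.0199138
P(Cluster 3 | x) = 0.0039034 / 0.0199138 ≈ 0.1960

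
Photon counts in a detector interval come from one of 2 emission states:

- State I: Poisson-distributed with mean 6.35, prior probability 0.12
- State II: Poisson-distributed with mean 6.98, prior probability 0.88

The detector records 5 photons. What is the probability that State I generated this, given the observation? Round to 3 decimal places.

By Bayes' theorem, P(k | x) = π_k f_k(x) / Σ_j π_j f_j(x).
Poisson probabilities:
  p_I = e^(−6.35)·6.35^5/5! = 0.150286
  p_II = e^(−6.98)·6.98^5/5! = 0.128446
Unnormalised posteriors:
  π_I·p_I = 0.12 × 0.150286 = 0.0180343
  π_II·p_II = 0.88 × 0.128446 = 0.113032
Sum: 0.0180343 + 0.113032 = 0.131067
P(State I | 5 photons) = 0.0180343 / 0.131067 ≈ 0.138

0.138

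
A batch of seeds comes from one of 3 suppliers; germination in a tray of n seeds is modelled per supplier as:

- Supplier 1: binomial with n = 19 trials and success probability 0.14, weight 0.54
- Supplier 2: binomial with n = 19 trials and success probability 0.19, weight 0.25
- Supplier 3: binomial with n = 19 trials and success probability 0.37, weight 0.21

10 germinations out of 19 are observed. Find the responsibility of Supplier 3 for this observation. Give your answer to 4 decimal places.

0.9832

By Bayes' theorem, P(k | x) = P(Z=k) f_k(x) / Σ_j P(Z=j) f_j(x).
Binomial probabilities:
  p_1 = 6.87599e-05
  p_2 = 0.000850099
  p_3 = 0.0694466
Weight by the priors:
  P(Z=1)·p_1 = 0.54 × 6.87599e-05 = 3.71303e-05
  P(Z=2)·p_2 = 0.25 × 0.000850099 = 0.000212525
  P(Z=3)·p_3 = 0.21 × 0.0694466 = 0.0145838
Sum: 3.71303e-05 + 0.000212525 + 0.0145838 = 0.0148334
P(Supplier 3 | 10 germinations out of 19) ≈ 0.9832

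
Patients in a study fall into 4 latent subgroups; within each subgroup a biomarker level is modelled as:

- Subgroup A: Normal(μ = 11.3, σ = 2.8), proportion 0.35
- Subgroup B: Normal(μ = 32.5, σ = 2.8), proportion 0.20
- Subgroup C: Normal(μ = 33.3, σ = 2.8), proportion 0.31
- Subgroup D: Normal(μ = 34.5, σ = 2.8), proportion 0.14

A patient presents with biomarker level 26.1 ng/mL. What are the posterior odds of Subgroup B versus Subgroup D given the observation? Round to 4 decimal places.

The posterior odds equal the prior odds times the likelihood ratio: (w_i/w_j)·(f_i(x)/f_j(x)).
Normal densities:
  f_A = 1.22159e-07
  f_B = 0.0104537
  f_C = 0.00522302
  f_D = 0.0015828
0.00209073 / 0.000221592 ≈ 9.4350

9.4350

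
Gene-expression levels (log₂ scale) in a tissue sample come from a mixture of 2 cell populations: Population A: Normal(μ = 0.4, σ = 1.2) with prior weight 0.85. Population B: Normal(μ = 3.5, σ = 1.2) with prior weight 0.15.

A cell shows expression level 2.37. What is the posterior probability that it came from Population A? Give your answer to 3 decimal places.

Posterior ∝ prior × likelihood, so P(k | x) ∝ π_k f_k(x); normalise over all components.
Evaluate each component's likelihood at the observed value:
  f_A = (1/(1.2·√(2π)))·exp(−(2.37−0.4)²/(2·1.2²)) = 0.332452·exp(-1.34753) = 0.0863976
  f_B = (1/(1.2·√(2π)))·exp(−(2.37−3.5)²/(2·1.2²)) = 0.332452·exp(-0.44337) = 0.213391
Unnormalised posteriors:
  π_A·f_A = 0.85 × 0.0863976 = 0.073438
  π_B·f_B = 0.15 × 0.213391 = 0.0320087
Denominator: 0.073438 + 0.0320087 = 0.105447
P(Population A | 2.37) = 0.073438 / 0.105447 ≈ 0.696

0.696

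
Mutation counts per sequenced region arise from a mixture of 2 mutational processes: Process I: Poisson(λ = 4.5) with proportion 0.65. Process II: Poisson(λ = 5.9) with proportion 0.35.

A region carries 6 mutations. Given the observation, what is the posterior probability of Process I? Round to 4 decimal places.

0.5972

Apply Bayes' rule: the posterior for each component is proportional to its prior times its likelihood at x.
Evaluate each component's likelihood at the observed value:
  L_I = e^(−4.5)·4.5^6/6! = 0.12812
  L_II = e^(−5.9)·5.9^6/6! = 0.160488
Weight by the priors:
  π_I·L_I = 0.65 × 0.12812 = 0.0832781
  π_II·L_II = 0.35 × 0.160488 = 0.0561707
Evidence: 0.0832781 + 0.0561707 = 0.139449
P(Process I | x) ≈ 0.5972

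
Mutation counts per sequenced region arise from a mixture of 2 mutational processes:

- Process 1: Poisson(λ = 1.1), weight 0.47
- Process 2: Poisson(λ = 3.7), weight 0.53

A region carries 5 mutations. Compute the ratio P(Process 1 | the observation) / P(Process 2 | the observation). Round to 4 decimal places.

0.0277

Posterior odds = (w_i f_i(x)) / (w_j f_j(x)); the normalising sum cancels.
Evaluate each component's likelihood at the observed value:
  L_1 = e^(−1.1)·1.1^5/5! = 0.00446744
  L_2 = e^(−3.7)·3.7^5/5! = 0.142869
0.00209969 / 0.0757205 ≈ 0.0277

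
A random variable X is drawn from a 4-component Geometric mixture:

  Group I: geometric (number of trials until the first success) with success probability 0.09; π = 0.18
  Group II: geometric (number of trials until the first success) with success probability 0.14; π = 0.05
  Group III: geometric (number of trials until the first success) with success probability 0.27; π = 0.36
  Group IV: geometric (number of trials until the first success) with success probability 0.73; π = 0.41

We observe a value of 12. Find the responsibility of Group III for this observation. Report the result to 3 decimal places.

By Bayes' theorem, P(k | x) = w_k f_k(x) / Σ_j w_j f_j(x).
Geometric probabilities:
  p_I = 0.0318932
  p_II = 0.0266447
  p_III = 0.00847062
  p_IV = 4.05811e-07
Unnormalised posteriors:
  w_I·p_I = 0.18 × 0.0318932 = 0.00574077
  w_II·p_II = 0.05 × 0.0266447 = 0.00133224
  w_III·p_III = 0.36 × 0.00847062 = 0.00304942
  w_IV·p_IV = 0.41 × 4.05811e-07 = 1.66383e-07
Denominator: 0.00574077 + 0.00133224 + 0.00304942 + 1.66383e-07 = 0.0101226
P(Group III | x) ≈ 0.301

0.301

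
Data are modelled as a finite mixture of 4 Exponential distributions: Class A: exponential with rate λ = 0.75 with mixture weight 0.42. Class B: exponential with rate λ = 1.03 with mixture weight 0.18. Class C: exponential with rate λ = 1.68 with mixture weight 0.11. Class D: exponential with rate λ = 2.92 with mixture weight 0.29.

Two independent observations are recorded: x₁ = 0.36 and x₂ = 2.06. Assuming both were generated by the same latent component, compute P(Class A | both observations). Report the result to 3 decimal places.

0.624

The responsibility of component k is P(Z=k) f_k(x) divided by Σ_j P(Z=j) f_j(x).
Since both observations come from the same component, the likelihood for component k is f_k(x₁)·f_k(x₂).
  p_A = [0.75·e^(−0.75·0.36) = 0.75·e^(−0.2700) = 0.572535] × [0.159984] = 0.0915963
  p_B = [1.03·e^(−1.03·0.36) = 1.03·e^(−0.3708) = 0.710887] × [0.12341] = 0.0877308
  p_C = [1.68·e^(−1.68·0.36) = 1.68·e^(−0.6048) = 0.917589] × [0.0527598] = 0.0484118
  p_D = [2.92·e^(−2.92·0.36) = 2.92·e^(−1.0512) = 1.02059] × [0.00712877] = 0.00727557
Unnormalised posteriors:
  P(Z=A)·p_A = 0.42 × 0.0915963 = 0.0384705
  P(Z=B)·p_B = 0.18 × 0.0877308 = 0.0157915
  P(Z=C)·p_C = 0.11 × 0.0484118 = 0.00532529
  P(Z=D)·p_D = 0.29 × 0.00727557 = 0.00210992
Evidence: 0.0384705 + 0.0157915 + 0.00532529 + 0.00210992 = 0.0616972
Responsibility of Class A: 0.0384705 / 0.0616972 ≈ 0.624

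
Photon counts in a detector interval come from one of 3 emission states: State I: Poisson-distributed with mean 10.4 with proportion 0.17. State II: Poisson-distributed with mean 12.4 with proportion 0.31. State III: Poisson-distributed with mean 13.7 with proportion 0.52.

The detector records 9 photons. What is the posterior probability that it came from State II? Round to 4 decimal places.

0.3386

Apply Bayes' rule: the posterior for each component is proportional to its prior times its likelihood at x.
Poisson probabilities:
  L_I = 0.119364
  L_II = 0.0786648
  L_III = 0.0525881
Unnormalised posteriors:
  π_I·L_I = 0.17 × 0.119364 = 0.0202919
  π_II·L_II = 0.31 × 0.0786648 = 0.0243861
  π_III·L_III = 0.52 × 0.0525881 = 0.0273458
Sum: 0.0202919 + 0.0243861 + 0.0273458 = 0.0720238
Responsibility of State II: 0.0243861 / 0.0720238 ≈ 0.3386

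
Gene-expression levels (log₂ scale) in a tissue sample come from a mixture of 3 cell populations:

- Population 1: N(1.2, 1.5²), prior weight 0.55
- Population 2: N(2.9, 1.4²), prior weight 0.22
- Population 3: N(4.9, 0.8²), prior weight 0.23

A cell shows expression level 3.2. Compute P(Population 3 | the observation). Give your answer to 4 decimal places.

The responsibility of component k is w_k f_k(x) divided by Σ_j w_j f_j(x).
Component likelihoods at x = 3.2:
  f_1 = 0.10934
  f_2 = 0.278491
  f_3 = 0.0521512
Unnormalised posteriors:
  w_1·f_1 = 0.55 × 0.10934 = 0.060137
  w_2·f_2 = 0.22 × 0.278491 = 0.061268
  w_3·f_3 = 0.23 × 0.0521512 = 0.0119948
Marginal: 0.060137 + 0.061268 + 0.0119948 = 0.1334
Responsibility of Population 3: 0.0119948 / 0.1334 ≈ 0.0899

0.0899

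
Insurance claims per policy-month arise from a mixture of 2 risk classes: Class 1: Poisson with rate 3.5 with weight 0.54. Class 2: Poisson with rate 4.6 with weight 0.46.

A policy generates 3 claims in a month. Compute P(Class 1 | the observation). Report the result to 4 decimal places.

P(component k | x) = π_k·f_k(x) / marginal(x), where marginal(x) = Σ_j π_j·f_j(x).
Component likelihoods at x = 3 claims:
  L_1 = 0.215785
  L_2 = 0.163068
Multiply by the mixture weights:
  π_1·L_1 = 0.54 × 0.215785 = 0.116524
  π_2·L_2 = 0.46 × 0.163068 = 0.0750111
Marginal: 0.116524 + 0.0750111 = 0.191535
Responsibility of Class 1: 0.116524 / 0.191535 ≈ 0.6084

0.6084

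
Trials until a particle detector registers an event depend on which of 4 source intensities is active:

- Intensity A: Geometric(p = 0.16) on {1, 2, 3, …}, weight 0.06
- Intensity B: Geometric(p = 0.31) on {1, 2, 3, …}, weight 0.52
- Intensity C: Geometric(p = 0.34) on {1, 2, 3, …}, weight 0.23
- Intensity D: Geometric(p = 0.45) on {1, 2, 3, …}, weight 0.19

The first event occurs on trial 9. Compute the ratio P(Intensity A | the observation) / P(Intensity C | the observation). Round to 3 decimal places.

0.845

Only the two components matter; the odds are (π_i f_i(x)) / (π_j f_j(x)).
Geometric probabilities:
  L_A = 0.0396601
  L_B = 0.0159277
  L_C = 0.0122414
  L_D = 0.00376803
Odds = (0.06/0.23) × (0.0396601/0.0122414) = 0.26087 × 3.23984 ≈ 0.845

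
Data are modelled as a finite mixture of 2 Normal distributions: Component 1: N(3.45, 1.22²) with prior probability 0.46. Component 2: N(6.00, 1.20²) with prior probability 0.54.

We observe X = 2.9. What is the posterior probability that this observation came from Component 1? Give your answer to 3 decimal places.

0.955

Apply Bayes' rule: the posterior for each component is proportional to its prior times its likelihood at x.
Evaluate each component's likelihood at the observed value:
  L_1 = (1/(1.22·√(2π)))·exp(−(2.9−3.45)²/(2·1.22²)) = 0.327002·exp(-0.10162) = 0.295405
  L_2 = (1/(1.20·√(2π)))·exp(−(2.9−6.00)²/(2·1.20²)) = 0.332452·exp(-3.33681) = 0.0118188
Weight by the priors:
  w_1·L_1 = 0.46 × 0.295405 = 0.135886
  w_2·L_2 = 0.54 × 0.0118188 = 0.00638214
Marginal: 0.135886 + 0.00638214 = 0.142268
P(Component 1 | x) ≈ 0.955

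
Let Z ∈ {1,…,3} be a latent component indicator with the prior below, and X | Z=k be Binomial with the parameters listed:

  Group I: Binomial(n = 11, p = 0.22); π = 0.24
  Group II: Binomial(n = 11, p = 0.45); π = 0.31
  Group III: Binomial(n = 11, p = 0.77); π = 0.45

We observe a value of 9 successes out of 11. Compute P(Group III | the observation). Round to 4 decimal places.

The responsibility of component k is π_k f_k(x) divided by Σ_j π_j f_j(x).
Component likelihoods at x = 9 successes out of 11:
  L_I = 4.03976e-05
  L_II = 0.0125893
  L_III = 0.276844
Prior × likelihood for each component:
  π_I·L_I = 0.24 × 4.03976e-05 = 9.69543e-06
  π_II·L_II = 0.31 × 0.0125893 = 0.00390267
  π_III·L_III = 0.45 × 0.276844 = 0.12458
Denominator: 9.69543e-06 + 0.00390267 + 0.12458 = 0.128492
So the posterior for Group III is 0.12458 / 0.128492 ≈ 0.9696.

0.9696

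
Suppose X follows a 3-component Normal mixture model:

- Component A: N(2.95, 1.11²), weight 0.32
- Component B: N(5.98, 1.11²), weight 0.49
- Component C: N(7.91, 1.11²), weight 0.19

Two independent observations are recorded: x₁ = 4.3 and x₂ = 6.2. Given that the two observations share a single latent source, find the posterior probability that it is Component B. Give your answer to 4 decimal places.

0.9846

P(component k | x) = π_k·f_k(x) / marginal(x), where marginal(x) = Σ_j π_j·f_j(x).
Since both observations come from the same component, the likelihood for component k is f_k(x₁)·f_k(x₂).
  p_A = [(1/(1.11·√(2π)))·exp(−(4.3−2.95)²/(2·1.11²)) = 0.359407·exp(-0.73959) = 0.171548] × [0.00494351] = 0.000848052
  p_B = [(1/(1.11·√(2π)))·exp(−(4.3−5.98)²/(2·1.11²)) = 0.359407·exp(-1.14536) = 0.114331] × [0.352417] = 0.0402921
  p_C = [(1/(1.11·√(2π)))·exp(−(4.3−7.91)²/(2·1.11²)) = 0.359407·exp(-5.28857) = 0.00181464] × [0.109708] = 0.00019908
Multiply by the mixture weights:
  π_A·p_A = 0.32 × 0.000848052 = 0.000271377
  π_B·p_B = 0.49 × 0.0402921 = 0.0197431
  π_C·p_C = 0.19 × 0.00019908 = 3.78253e-05
Marginal: 0.000271377 + 0.0197431 + 3.78253e-05 = 0.0200523
P(Component B | data) ≈ 0.9846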